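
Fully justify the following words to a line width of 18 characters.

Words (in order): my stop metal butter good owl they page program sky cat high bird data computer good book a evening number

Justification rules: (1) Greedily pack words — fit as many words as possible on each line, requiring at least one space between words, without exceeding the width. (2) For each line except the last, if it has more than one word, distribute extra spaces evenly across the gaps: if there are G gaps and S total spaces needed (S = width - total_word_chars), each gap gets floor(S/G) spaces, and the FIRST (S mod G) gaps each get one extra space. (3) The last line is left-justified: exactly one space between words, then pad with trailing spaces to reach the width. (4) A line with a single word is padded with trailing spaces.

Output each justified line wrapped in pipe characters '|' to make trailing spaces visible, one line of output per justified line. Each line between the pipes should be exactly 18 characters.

Answer: |my    stop   metal|
|butter   good  owl|
|they  page program|
|sky  cat high bird|
|data computer good|
|book   a   evening|
|number            |

Derivation:
Line 1: ['my', 'stop', 'metal'] (min_width=13, slack=5)
Line 2: ['butter', 'good', 'owl'] (min_width=15, slack=3)
Line 3: ['they', 'page', 'program'] (min_width=17, slack=1)
Line 4: ['sky', 'cat', 'high', 'bird'] (min_width=17, slack=1)
Line 5: ['data', 'computer', 'good'] (min_width=18, slack=0)
Line 6: ['book', 'a', 'evening'] (min_width=14, slack=4)
Line 7: ['number'] (min_width=6, slack=12)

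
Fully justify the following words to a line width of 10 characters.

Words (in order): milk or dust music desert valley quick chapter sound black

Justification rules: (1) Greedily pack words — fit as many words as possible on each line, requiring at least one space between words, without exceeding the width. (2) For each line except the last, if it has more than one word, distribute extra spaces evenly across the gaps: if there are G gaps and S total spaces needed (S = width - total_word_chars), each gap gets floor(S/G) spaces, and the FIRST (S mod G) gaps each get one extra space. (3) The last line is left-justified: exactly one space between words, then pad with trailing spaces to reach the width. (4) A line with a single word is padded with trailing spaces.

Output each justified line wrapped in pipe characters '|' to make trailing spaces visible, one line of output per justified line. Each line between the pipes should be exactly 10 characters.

Line 1: ['milk', 'or'] (min_width=7, slack=3)
Line 2: ['dust', 'music'] (min_width=10, slack=0)
Line 3: ['desert'] (min_width=6, slack=4)
Line 4: ['valley'] (min_width=6, slack=4)
Line 5: ['quick'] (min_width=5, slack=5)
Line 6: ['chapter'] (min_width=7, slack=3)
Line 7: ['sound'] (min_width=5, slack=5)
Line 8: ['black'] (min_width=5, slack=5)

Answer: |milk    or|
|dust music|
|desert    |
|valley    |
|quick     |
|chapter   |
|sound     |
|black     |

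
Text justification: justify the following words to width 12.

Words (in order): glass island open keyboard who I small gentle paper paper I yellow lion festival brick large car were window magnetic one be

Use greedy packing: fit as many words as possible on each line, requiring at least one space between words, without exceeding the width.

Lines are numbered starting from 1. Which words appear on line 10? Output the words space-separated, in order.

Line 1: ['glass', 'island'] (min_width=12, slack=0)
Line 2: ['open'] (min_width=4, slack=8)
Line 3: ['keyboard', 'who'] (min_width=12, slack=0)
Line 4: ['I', 'small'] (min_width=7, slack=5)
Line 5: ['gentle', 'paper'] (min_width=12, slack=0)
Line 6: ['paper', 'I'] (min_width=7, slack=5)
Line 7: ['yellow', 'lion'] (min_width=11, slack=1)
Line 8: ['festival'] (min_width=8, slack=4)
Line 9: ['brick', 'large'] (min_width=11, slack=1)
Line 10: ['car', 'were'] (min_width=8, slack=4)
Line 11: ['window'] (min_width=6, slack=6)
Line 12: ['magnetic', 'one'] (min_width=12, slack=0)
Line 13: ['be'] (min_width=2, slack=10)

Answer: car were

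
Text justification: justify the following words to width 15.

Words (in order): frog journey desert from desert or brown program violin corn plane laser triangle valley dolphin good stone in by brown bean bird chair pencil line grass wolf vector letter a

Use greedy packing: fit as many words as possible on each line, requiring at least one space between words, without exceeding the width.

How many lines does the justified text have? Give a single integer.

Line 1: ['frog', 'journey'] (min_width=12, slack=3)
Line 2: ['desert', 'from'] (min_width=11, slack=4)
Line 3: ['desert', 'or', 'brown'] (min_width=15, slack=0)
Line 4: ['program', 'violin'] (min_width=14, slack=1)
Line 5: ['corn', 'plane'] (min_width=10, slack=5)
Line 6: ['laser', 'triangle'] (min_width=14, slack=1)
Line 7: ['valley', 'dolphin'] (min_width=14, slack=1)
Line 8: ['good', 'stone', 'in'] (min_width=13, slack=2)
Line 9: ['by', 'brown', 'bean'] (min_width=13, slack=2)
Line 10: ['bird', 'chair'] (min_width=10, slack=5)
Line 11: ['pencil', 'line'] (min_width=11, slack=4)
Line 12: ['grass', 'wolf'] (min_width=10, slack=5)
Line 13: ['vector', 'letter', 'a'] (min_width=15, slack=0)
Total lines: 13

Answer: 13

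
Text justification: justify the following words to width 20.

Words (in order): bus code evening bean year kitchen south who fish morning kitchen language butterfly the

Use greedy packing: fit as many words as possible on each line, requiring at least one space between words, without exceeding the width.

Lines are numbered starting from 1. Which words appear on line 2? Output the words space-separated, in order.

Line 1: ['bus', 'code', 'evening'] (min_width=16, slack=4)
Line 2: ['bean', 'year', 'kitchen'] (min_width=17, slack=3)
Line 3: ['south', 'who', 'fish'] (min_width=14, slack=6)
Line 4: ['morning', 'kitchen'] (min_width=15, slack=5)
Line 5: ['language', 'butterfly'] (min_width=18, slack=2)
Line 6: ['the'] (min_width=3, slack=17)

Answer: bean year kitchen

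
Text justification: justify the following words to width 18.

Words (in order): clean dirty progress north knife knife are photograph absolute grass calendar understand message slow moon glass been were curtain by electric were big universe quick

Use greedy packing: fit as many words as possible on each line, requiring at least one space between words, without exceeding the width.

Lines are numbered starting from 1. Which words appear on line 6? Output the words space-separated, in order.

Answer: calendar

Derivation:
Line 1: ['clean', 'dirty'] (min_width=11, slack=7)
Line 2: ['progress', 'north'] (min_width=14, slack=4)
Line 3: ['knife', 'knife', 'are'] (min_width=15, slack=3)
Line 4: ['photograph'] (min_width=10, slack=8)
Line 5: ['absolute', 'grass'] (min_width=14, slack=4)
Line 6: ['calendar'] (min_width=8, slack=10)
Line 7: ['understand', 'message'] (min_width=18, slack=0)
Line 8: ['slow', 'moon', 'glass'] (min_width=15, slack=3)
Line 9: ['been', 'were', 'curtain'] (min_width=17, slack=1)
Line 10: ['by', 'electric', 'were'] (min_width=16, slack=2)
Line 11: ['big', 'universe', 'quick'] (min_width=18, slack=0)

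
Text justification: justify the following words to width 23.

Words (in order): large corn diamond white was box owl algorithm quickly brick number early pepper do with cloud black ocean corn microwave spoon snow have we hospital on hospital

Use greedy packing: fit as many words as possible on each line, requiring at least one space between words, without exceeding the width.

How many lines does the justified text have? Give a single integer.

Line 1: ['large', 'corn', 'diamond'] (min_width=18, slack=5)
Line 2: ['white', 'was', 'box', 'owl'] (min_width=17, slack=6)
Line 3: ['algorithm', 'quickly', 'brick'] (min_width=23, slack=0)
Line 4: ['number', 'early', 'pepper', 'do'] (min_width=22, slack=1)
Line 5: ['with', 'cloud', 'black', 'ocean'] (min_width=22, slack=1)
Line 6: ['corn', 'microwave', 'spoon'] (min_width=20, slack=3)
Line 7: ['snow', 'have', 'we', 'hospital'] (min_width=21, slack=2)
Line 8: ['on', 'hospital'] (min_width=11, slack=12)
Total lines: 8

Answer: 8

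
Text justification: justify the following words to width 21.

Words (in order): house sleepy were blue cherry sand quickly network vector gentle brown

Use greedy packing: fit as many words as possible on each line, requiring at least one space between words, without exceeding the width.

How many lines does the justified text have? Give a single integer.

Line 1: ['house', 'sleepy', 'were'] (min_width=17, slack=4)
Line 2: ['blue', 'cherry', 'sand'] (min_width=16, slack=5)
Line 3: ['quickly', 'network'] (min_width=15, slack=6)
Line 4: ['vector', 'gentle', 'brown'] (min_width=19, slack=2)
Total lines: 4

Answer: 4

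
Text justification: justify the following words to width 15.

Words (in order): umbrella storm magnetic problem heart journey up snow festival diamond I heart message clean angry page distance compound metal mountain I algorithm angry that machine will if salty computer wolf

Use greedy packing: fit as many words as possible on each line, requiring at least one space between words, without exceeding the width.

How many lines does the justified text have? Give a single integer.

Answer: 15

Derivation:
Line 1: ['umbrella', 'storm'] (min_width=14, slack=1)
Line 2: ['magnetic'] (min_width=8, slack=7)
Line 3: ['problem', 'heart'] (min_width=13, slack=2)
Line 4: ['journey', 'up', 'snow'] (min_width=15, slack=0)
Line 5: ['festival'] (min_width=8, slack=7)
Line 6: ['diamond', 'I', 'heart'] (min_width=15, slack=0)
Line 7: ['message', 'clean'] (min_width=13, slack=2)
Line 8: ['angry', 'page'] (min_width=10, slack=5)
Line 9: ['distance'] (min_width=8, slack=7)
Line 10: ['compound', 'metal'] (min_width=14, slack=1)
Line 11: ['mountain', 'I'] (min_width=10, slack=5)
Line 12: ['algorithm', 'angry'] (min_width=15, slack=0)
Line 13: ['that', 'machine'] (min_width=12, slack=3)
Line 14: ['will', 'if', 'salty'] (min_width=13, slack=2)
Line 15: ['computer', 'wolf'] (min_width=13, slack=2)
Total lines: 15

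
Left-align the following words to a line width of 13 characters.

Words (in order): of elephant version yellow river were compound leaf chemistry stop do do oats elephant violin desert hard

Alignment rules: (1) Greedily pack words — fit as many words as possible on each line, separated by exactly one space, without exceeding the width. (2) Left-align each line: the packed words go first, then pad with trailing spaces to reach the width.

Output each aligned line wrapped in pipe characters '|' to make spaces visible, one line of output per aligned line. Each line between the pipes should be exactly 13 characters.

Line 1: ['of', 'elephant'] (min_width=11, slack=2)
Line 2: ['version'] (min_width=7, slack=6)
Line 3: ['yellow', 'river'] (min_width=12, slack=1)
Line 4: ['were', 'compound'] (min_width=13, slack=0)
Line 5: ['leaf'] (min_width=4, slack=9)
Line 6: ['chemistry'] (min_width=9, slack=4)
Line 7: ['stop', 'do', 'do'] (min_width=10, slack=3)
Line 8: ['oats', 'elephant'] (min_width=13, slack=0)
Line 9: ['violin', 'desert'] (min_width=13, slack=0)
Line 10: ['hard'] (min_width=4, slack=9)

Answer: |of elephant  |
|version      |
|yellow river |
|were compound|
|leaf         |
|chemistry    |
|stop do do   |
|oats elephant|
|violin desert|
|hard         |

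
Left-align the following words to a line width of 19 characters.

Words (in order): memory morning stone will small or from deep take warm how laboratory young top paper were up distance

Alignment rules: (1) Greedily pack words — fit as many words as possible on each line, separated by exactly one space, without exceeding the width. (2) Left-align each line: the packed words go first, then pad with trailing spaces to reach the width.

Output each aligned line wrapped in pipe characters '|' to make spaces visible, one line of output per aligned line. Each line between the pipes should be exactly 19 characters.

Line 1: ['memory', 'morning'] (min_width=14, slack=5)
Line 2: ['stone', 'will', 'small', 'or'] (min_width=19, slack=0)
Line 3: ['from', 'deep', 'take', 'warm'] (min_width=19, slack=0)
Line 4: ['how', 'laboratory'] (min_width=14, slack=5)
Line 5: ['young', 'top', 'paper'] (min_width=15, slack=4)
Line 6: ['were', 'up', 'distance'] (min_width=16, slack=3)

Answer: |memory morning     |
|stone will small or|
|from deep take warm|
|how laboratory     |
|young top paper    |
|were up distance   |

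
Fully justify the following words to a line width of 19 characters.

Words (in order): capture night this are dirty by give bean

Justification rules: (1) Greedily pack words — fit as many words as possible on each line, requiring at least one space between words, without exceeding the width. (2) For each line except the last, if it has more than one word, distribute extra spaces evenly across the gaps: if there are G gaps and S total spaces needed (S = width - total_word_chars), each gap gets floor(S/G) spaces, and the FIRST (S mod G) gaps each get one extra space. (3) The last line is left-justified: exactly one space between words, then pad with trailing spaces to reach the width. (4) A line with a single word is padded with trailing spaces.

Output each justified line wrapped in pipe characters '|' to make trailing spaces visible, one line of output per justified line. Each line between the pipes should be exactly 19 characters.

Answer: |capture  night this|
|are  dirty  by give|
|bean               |

Derivation:
Line 1: ['capture', 'night', 'this'] (min_width=18, slack=1)
Line 2: ['are', 'dirty', 'by', 'give'] (min_width=17, slack=2)
Line 3: ['bean'] (min_width=4, slack=15)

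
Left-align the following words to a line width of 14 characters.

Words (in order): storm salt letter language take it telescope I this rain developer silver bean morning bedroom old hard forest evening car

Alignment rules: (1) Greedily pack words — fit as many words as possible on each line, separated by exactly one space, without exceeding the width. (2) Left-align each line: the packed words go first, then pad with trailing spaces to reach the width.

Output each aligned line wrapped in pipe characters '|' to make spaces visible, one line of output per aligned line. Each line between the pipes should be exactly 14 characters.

Line 1: ['storm', 'salt'] (min_width=10, slack=4)
Line 2: ['letter'] (min_width=6, slack=8)
Line 3: ['language', 'take'] (min_width=13, slack=1)
Line 4: ['it', 'telescope', 'I'] (min_width=14, slack=0)
Line 5: ['this', 'rain'] (min_width=9, slack=5)
Line 6: ['developer'] (min_width=9, slack=5)
Line 7: ['silver', 'bean'] (min_width=11, slack=3)
Line 8: ['morning'] (min_width=7, slack=7)
Line 9: ['bedroom', 'old'] (min_width=11, slack=3)
Line 10: ['hard', 'forest'] (min_width=11, slack=3)
Line 11: ['evening', 'car'] (min_width=11, slack=3)

Answer: |storm salt    |
|letter        |
|language take |
|it telescope I|
|this rain     |
|developer     |
|silver bean   |
|morning       |
|bedroom old   |
|hard forest   |
|evening car   |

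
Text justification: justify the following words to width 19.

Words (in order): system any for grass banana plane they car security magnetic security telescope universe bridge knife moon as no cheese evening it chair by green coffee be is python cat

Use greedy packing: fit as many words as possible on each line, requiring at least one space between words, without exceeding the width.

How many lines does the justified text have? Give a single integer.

Line 1: ['system', 'any', 'for'] (min_width=14, slack=5)
Line 2: ['grass', 'banana', 'plane'] (min_width=18, slack=1)
Line 3: ['they', 'car', 'security'] (min_width=17, slack=2)
Line 4: ['magnetic', 'security'] (min_width=17, slack=2)
Line 5: ['telescope', 'universe'] (min_width=18, slack=1)
Line 6: ['bridge', 'knife', 'moon'] (min_width=17, slack=2)
Line 7: ['as', 'no', 'cheese'] (min_width=12, slack=7)
Line 8: ['evening', 'it', 'chair', 'by'] (min_width=19, slack=0)
Line 9: ['green', 'coffee', 'be', 'is'] (min_width=18, slack=1)
Line 10: ['python', 'cat'] (min_width=10, slack=9)
Total lines: 10

Answer: 10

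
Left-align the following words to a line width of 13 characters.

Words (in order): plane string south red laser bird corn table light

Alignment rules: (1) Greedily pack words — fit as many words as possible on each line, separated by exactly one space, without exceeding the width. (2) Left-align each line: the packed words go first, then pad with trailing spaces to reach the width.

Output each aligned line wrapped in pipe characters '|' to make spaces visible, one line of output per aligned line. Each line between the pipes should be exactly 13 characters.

Line 1: ['plane', 'string'] (min_width=12, slack=1)
Line 2: ['south', 'red'] (min_width=9, slack=4)
Line 3: ['laser', 'bird'] (min_width=10, slack=3)
Line 4: ['corn', 'table'] (min_width=10, slack=3)
Line 5: ['light'] (min_width=5, slack=8)

Answer: |plane string |
|south red    |
|laser bird   |
|corn table   |
|light        |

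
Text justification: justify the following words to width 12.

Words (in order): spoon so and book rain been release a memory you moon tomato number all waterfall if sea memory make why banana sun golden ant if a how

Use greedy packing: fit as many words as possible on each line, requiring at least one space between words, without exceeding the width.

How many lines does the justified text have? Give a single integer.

Answer: 12

Derivation:
Line 1: ['spoon', 'so', 'and'] (min_width=12, slack=0)
Line 2: ['book', 'rain'] (min_width=9, slack=3)
Line 3: ['been', 'release'] (min_width=12, slack=0)
Line 4: ['a', 'memory', 'you'] (min_width=12, slack=0)
Line 5: ['moon', 'tomato'] (min_width=11, slack=1)
Line 6: ['number', 'all'] (min_width=10, slack=2)
Line 7: ['waterfall', 'if'] (min_width=12, slack=0)
Line 8: ['sea', 'memory'] (min_width=10, slack=2)
Line 9: ['make', 'why'] (min_width=8, slack=4)
Line 10: ['banana', 'sun'] (min_width=10, slack=2)
Line 11: ['golden', 'ant'] (min_width=10, slack=2)
Line 12: ['if', 'a', 'how'] (min_width=8, slack=4)
Total lines: 12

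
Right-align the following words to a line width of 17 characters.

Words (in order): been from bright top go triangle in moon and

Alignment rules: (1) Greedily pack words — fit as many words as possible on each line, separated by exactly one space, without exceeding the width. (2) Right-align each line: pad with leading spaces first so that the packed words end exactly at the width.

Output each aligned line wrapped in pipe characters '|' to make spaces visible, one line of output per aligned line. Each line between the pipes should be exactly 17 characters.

Line 1: ['been', 'from', 'bright'] (min_width=16, slack=1)
Line 2: ['top', 'go', 'triangle'] (min_width=15, slack=2)
Line 3: ['in', 'moon', 'and'] (min_width=11, slack=6)

Answer: | been from bright|
|  top go triangle|
|      in moon and|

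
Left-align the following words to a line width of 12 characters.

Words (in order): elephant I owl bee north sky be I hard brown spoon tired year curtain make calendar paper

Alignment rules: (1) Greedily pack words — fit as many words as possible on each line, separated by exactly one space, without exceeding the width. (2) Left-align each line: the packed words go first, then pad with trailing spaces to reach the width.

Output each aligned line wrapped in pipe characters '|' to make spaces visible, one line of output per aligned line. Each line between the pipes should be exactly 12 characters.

Answer: |elephant I  |
|owl bee     |
|north sky be|
|I hard brown|
|spoon tired |
|year curtain|
|make        |
|calendar    |
|paper       |

Derivation:
Line 1: ['elephant', 'I'] (min_width=10, slack=2)
Line 2: ['owl', 'bee'] (min_width=7, slack=5)
Line 3: ['north', 'sky', 'be'] (min_width=12, slack=0)
Line 4: ['I', 'hard', 'brown'] (min_width=12, slack=0)
Line 5: ['spoon', 'tired'] (min_width=11, slack=1)
Line 6: ['year', 'curtain'] (min_width=12, slack=0)
Line 7: ['make'] (min_width=4, slack=8)
Line 8: ['calendar'] (min_width=8, slack=4)
Line 9: ['paper'] (min_width=5, slack=7)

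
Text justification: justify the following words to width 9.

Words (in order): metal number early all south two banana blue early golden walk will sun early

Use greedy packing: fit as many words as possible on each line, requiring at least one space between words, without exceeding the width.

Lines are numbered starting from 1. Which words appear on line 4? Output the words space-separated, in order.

Answer: south two

Derivation:
Line 1: ['metal'] (min_width=5, slack=4)
Line 2: ['number'] (min_width=6, slack=3)
Line 3: ['early', 'all'] (min_width=9, slack=0)
Line 4: ['south', 'two'] (min_width=9, slack=0)
Line 5: ['banana'] (min_width=6, slack=3)
Line 6: ['blue'] (min_width=4, slack=5)
Line 7: ['early'] (min_width=5, slack=4)
Line 8: ['golden'] (min_width=6, slack=3)
Line 9: ['walk', 'will'] (min_width=9, slack=0)
Line 10: ['sun', 'early'] (min_width=9, slack=0)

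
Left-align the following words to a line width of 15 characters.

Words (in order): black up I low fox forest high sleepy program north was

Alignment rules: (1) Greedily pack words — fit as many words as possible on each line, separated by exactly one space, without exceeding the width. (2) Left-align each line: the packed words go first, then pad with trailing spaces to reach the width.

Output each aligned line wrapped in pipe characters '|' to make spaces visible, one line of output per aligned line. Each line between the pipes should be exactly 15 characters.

Line 1: ['black', 'up', 'I', 'low'] (min_width=14, slack=1)
Line 2: ['fox', 'forest', 'high'] (min_width=15, slack=0)
Line 3: ['sleepy', 'program'] (min_width=14, slack=1)
Line 4: ['north', 'was'] (min_width=9, slack=6)

Answer: |black up I low |
|fox forest high|
|sleepy program |
|north was      |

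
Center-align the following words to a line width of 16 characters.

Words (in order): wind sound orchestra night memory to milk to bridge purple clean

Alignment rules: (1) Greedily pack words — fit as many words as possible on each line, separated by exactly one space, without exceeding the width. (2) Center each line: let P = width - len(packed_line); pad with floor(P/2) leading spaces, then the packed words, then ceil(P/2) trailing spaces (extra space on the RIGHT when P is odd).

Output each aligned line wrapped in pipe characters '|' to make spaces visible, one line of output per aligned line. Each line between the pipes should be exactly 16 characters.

Line 1: ['wind', 'sound'] (min_width=10, slack=6)
Line 2: ['orchestra', 'night'] (min_width=15, slack=1)
Line 3: ['memory', 'to', 'milk'] (min_width=14, slack=2)
Line 4: ['to', 'bridge', 'purple'] (min_width=16, slack=0)
Line 5: ['clean'] (min_width=5, slack=11)

Answer: |   wind sound   |
|orchestra night |
| memory to milk |
|to bridge purple|
|     clean      |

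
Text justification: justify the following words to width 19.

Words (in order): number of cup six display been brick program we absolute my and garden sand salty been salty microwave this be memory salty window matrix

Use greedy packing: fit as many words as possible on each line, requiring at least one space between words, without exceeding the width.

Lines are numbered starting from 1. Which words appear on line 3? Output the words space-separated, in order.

Line 1: ['number', 'of', 'cup', 'six'] (min_width=17, slack=2)
Line 2: ['display', 'been', 'brick'] (min_width=18, slack=1)
Line 3: ['program', 'we', 'absolute'] (min_width=19, slack=0)
Line 4: ['my', 'and', 'garden', 'sand'] (min_width=18, slack=1)
Line 5: ['salty', 'been', 'salty'] (min_width=16, slack=3)
Line 6: ['microwave', 'this', 'be'] (min_width=17, slack=2)
Line 7: ['memory', 'salty', 'window'] (min_width=19, slack=0)
Line 8: ['matrix'] (min_width=6, slack=13)

Answer: program we absolute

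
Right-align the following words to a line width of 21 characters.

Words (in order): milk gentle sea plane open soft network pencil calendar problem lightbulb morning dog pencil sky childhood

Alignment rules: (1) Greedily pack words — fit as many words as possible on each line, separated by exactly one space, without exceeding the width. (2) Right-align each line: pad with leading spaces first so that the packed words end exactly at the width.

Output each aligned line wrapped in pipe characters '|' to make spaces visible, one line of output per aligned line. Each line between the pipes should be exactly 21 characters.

Answer: |milk gentle sea plane|
|    open soft network|
|      pencil calendar|
|    problem lightbulb|
|   morning dog pencil|
|        sky childhood|

Derivation:
Line 1: ['milk', 'gentle', 'sea', 'plane'] (min_width=21, slack=0)
Line 2: ['open', 'soft', 'network'] (min_width=17, slack=4)
Line 3: ['pencil', 'calendar'] (min_width=15, slack=6)
Line 4: ['problem', 'lightbulb'] (min_width=17, slack=4)
Line 5: ['morning', 'dog', 'pencil'] (min_width=18, slack=3)
Line 6: ['sky', 'childhood'] (min_width=13, slack=8)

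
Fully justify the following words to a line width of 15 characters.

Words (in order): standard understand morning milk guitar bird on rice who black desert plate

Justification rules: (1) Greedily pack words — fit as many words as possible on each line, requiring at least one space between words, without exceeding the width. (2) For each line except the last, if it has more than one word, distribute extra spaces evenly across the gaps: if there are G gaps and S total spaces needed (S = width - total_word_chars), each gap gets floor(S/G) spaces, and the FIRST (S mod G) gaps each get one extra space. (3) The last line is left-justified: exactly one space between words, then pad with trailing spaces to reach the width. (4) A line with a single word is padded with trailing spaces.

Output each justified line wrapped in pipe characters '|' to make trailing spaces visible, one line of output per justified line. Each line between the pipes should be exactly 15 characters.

Line 1: ['standard'] (min_width=8, slack=7)
Line 2: ['understand'] (min_width=10, slack=5)
Line 3: ['morning', 'milk'] (min_width=12, slack=3)
Line 4: ['guitar', 'bird', 'on'] (min_width=14, slack=1)
Line 5: ['rice', 'who', 'black'] (min_width=14, slack=1)
Line 6: ['desert', 'plate'] (min_width=12, slack=3)

Answer: |standard       |
|understand     |
|morning    milk|
|guitar  bird on|
|rice  who black|
|desert plate   |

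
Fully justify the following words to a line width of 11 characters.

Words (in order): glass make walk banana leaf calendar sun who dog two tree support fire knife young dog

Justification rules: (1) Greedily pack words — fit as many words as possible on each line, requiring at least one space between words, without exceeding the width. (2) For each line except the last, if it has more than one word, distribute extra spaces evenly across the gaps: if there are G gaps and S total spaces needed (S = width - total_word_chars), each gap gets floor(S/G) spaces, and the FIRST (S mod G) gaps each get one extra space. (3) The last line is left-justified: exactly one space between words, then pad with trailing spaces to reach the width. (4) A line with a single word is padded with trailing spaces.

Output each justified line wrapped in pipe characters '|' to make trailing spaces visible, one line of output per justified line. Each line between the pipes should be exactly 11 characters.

Line 1: ['glass', 'make'] (min_width=10, slack=1)
Line 2: ['walk', 'banana'] (min_width=11, slack=0)
Line 3: ['leaf'] (min_width=4, slack=7)
Line 4: ['calendar'] (min_width=8, slack=3)
Line 5: ['sun', 'who', 'dog'] (min_width=11, slack=0)
Line 6: ['two', 'tree'] (min_width=8, slack=3)
Line 7: ['support'] (min_width=7, slack=4)
Line 8: ['fire', 'knife'] (min_width=10, slack=1)
Line 9: ['young', 'dog'] (min_width=9, slack=2)

Answer: |glass  make|
|walk banana|
|leaf       |
|calendar   |
|sun who dog|
|two    tree|
|support    |
|fire  knife|
|young dog  |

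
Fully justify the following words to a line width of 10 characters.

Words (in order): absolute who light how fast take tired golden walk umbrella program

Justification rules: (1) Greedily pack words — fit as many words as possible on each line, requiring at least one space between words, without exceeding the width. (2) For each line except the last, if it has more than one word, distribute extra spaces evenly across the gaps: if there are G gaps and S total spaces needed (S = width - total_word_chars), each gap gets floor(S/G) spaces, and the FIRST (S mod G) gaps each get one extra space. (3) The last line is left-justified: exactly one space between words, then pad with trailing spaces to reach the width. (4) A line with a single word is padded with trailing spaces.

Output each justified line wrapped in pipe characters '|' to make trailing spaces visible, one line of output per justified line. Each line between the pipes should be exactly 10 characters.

Answer: |absolute  |
|who  light|
|how   fast|
|take tired|
|golden    |
|walk      |
|umbrella  |
|program   |

Derivation:
Line 1: ['absolute'] (min_width=8, slack=2)
Line 2: ['who', 'light'] (min_width=9, slack=1)
Line 3: ['how', 'fast'] (min_width=8, slack=2)
Line 4: ['take', 'tired'] (min_width=10, slack=0)
Line 5: ['golden'] (min_width=6, slack=4)
Line 6: ['walk'] (min_width=4, slack=6)
Line 7: ['umbrella'] (min_width=8, slack=2)
Line 8: ['program'] (min_width=7, slack=3)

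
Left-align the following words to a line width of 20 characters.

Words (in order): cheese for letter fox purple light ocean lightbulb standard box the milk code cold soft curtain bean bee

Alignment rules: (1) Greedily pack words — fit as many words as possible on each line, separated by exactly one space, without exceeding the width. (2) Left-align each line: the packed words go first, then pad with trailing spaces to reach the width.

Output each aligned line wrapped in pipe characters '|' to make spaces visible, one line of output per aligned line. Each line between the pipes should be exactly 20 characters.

Answer: |cheese for letter   |
|fox purple light    |
|ocean lightbulb     |
|standard box the    |
|milk code cold soft |
|curtain bean bee    |

Derivation:
Line 1: ['cheese', 'for', 'letter'] (min_width=17, slack=3)
Line 2: ['fox', 'purple', 'light'] (min_width=16, slack=4)
Line 3: ['ocean', 'lightbulb'] (min_width=15, slack=5)
Line 4: ['standard', 'box', 'the'] (min_width=16, slack=4)
Line 5: ['milk', 'code', 'cold', 'soft'] (min_width=19, slack=1)
Line 6: ['curtain', 'bean', 'bee'] (min_width=16, slack=4)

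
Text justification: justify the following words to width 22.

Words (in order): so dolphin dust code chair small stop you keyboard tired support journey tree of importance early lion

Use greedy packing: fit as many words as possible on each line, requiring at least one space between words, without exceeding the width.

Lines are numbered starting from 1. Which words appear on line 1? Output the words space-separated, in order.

Line 1: ['so', 'dolphin', 'dust', 'code'] (min_width=20, slack=2)
Line 2: ['chair', 'small', 'stop', 'you'] (min_width=20, slack=2)
Line 3: ['keyboard', 'tired', 'support'] (min_width=22, slack=0)
Line 4: ['journey', 'tree', 'of'] (min_width=15, slack=7)
Line 5: ['importance', 'early', 'lion'] (min_width=21, slack=1)

Answer: so dolphin dust code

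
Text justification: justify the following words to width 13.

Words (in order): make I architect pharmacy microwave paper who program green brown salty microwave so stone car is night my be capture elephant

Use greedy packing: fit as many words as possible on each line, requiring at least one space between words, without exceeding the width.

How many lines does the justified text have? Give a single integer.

Answer: 12

Derivation:
Line 1: ['make', 'I'] (min_width=6, slack=7)
Line 2: ['architect'] (min_width=9, slack=4)
Line 3: ['pharmacy'] (min_width=8, slack=5)
Line 4: ['microwave'] (min_width=9, slack=4)
Line 5: ['paper', 'who'] (min_width=9, slack=4)
Line 6: ['program', 'green'] (min_width=13, slack=0)
Line 7: ['brown', 'salty'] (min_width=11, slack=2)
Line 8: ['microwave', 'so'] (min_width=12, slack=1)
Line 9: ['stone', 'car', 'is'] (min_width=12, slack=1)
Line 10: ['night', 'my', 'be'] (min_width=11, slack=2)
Line 11: ['capture'] (min_width=7, slack=6)
Line 12: ['elephant'] (min_width=8, slack=5)
Total lines: 12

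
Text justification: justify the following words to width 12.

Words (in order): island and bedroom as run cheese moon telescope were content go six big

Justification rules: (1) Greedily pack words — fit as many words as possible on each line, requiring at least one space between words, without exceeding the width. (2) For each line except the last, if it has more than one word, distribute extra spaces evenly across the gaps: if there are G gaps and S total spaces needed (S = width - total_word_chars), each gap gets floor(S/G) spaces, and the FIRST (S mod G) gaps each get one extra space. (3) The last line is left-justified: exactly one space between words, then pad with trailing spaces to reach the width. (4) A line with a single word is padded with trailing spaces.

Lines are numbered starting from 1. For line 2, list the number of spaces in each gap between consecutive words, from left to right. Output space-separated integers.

Line 1: ['island', 'and'] (min_width=10, slack=2)
Line 2: ['bedroom', 'as'] (min_width=10, slack=2)
Line 3: ['run', 'cheese'] (min_width=10, slack=2)
Line 4: ['moon'] (min_width=4, slack=8)
Line 5: ['telescope'] (min_width=9, slack=3)
Line 6: ['were', 'content'] (min_width=12, slack=0)
Line 7: ['go', 'six', 'big'] (min_width=10, slack=2)

Answer: 3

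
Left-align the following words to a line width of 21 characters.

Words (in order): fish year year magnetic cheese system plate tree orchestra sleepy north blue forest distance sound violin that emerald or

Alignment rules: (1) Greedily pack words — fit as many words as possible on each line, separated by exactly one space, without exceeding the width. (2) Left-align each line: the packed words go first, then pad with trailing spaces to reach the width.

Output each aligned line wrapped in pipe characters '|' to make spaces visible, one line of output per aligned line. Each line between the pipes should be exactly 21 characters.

Answer: |fish year year       |
|magnetic cheese      |
|system plate tree    |
|orchestra sleepy     |
|north blue forest    |
|distance sound violin|
|that emerald or      |

Derivation:
Line 1: ['fish', 'year', 'year'] (min_width=14, slack=7)
Line 2: ['magnetic', 'cheese'] (min_width=15, slack=6)
Line 3: ['system', 'plate', 'tree'] (min_width=17, slack=4)
Line 4: ['orchestra', 'sleepy'] (min_width=16, slack=5)
Line 5: ['north', 'blue', 'forest'] (min_width=17, slack=4)
Line 6: ['distance', 'sound', 'violin'] (min_width=21, slack=0)
Line 7: ['that', 'emerald', 'or'] (min_width=15, slack=6)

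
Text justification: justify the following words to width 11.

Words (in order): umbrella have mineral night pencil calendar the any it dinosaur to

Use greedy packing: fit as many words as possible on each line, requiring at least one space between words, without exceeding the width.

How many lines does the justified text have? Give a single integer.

Line 1: ['umbrella'] (min_width=8, slack=3)
Line 2: ['have'] (min_width=4, slack=7)
Line 3: ['mineral'] (min_width=7, slack=4)
Line 4: ['night'] (min_width=5, slack=6)
Line 5: ['pencil'] (min_width=6, slack=5)
Line 6: ['calendar'] (min_width=8, slack=3)
Line 7: ['the', 'any', 'it'] (min_width=10, slack=1)
Line 8: ['dinosaur', 'to'] (min_width=11, slack=0)
Total lines: 8

Answer: 8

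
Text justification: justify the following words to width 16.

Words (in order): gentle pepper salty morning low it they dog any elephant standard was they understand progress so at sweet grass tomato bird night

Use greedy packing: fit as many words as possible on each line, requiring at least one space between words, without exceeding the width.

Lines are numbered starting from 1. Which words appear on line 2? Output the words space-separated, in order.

Line 1: ['gentle', 'pepper'] (min_width=13, slack=3)
Line 2: ['salty', 'morning'] (min_width=13, slack=3)
Line 3: ['low', 'it', 'they', 'dog'] (min_width=15, slack=1)
Line 4: ['any', 'elephant'] (min_width=12, slack=4)
Line 5: ['standard', 'was'] (min_width=12, slack=4)
Line 6: ['they', 'understand'] (min_width=15, slack=1)
Line 7: ['progress', 'so', 'at'] (min_width=14, slack=2)
Line 8: ['sweet', 'grass'] (min_width=11, slack=5)
Line 9: ['tomato', 'bird'] (min_width=11, slack=5)
Line 10: ['night'] (min_width=5, slack=11)

Answer: salty morning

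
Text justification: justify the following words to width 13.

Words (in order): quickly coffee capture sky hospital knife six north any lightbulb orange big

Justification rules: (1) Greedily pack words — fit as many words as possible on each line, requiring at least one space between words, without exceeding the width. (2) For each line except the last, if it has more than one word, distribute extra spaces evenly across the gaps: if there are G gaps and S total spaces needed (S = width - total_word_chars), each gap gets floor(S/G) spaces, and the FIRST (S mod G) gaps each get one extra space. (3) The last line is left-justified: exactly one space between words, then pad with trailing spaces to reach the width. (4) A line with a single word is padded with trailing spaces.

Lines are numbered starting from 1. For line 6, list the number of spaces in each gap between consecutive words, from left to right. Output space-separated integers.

Line 1: ['quickly'] (min_width=7, slack=6)
Line 2: ['coffee'] (min_width=6, slack=7)
Line 3: ['capture', 'sky'] (min_width=11, slack=2)
Line 4: ['hospital'] (min_width=8, slack=5)
Line 5: ['knife', 'six'] (min_width=9, slack=4)
Line 6: ['north', 'any'] (min_width=9, slack=4)
Line 7: ['lightbulb'] (min_width=9, slack=4)
Line 8: ['orange', 'big'] (min_width=10, slack=3)

Answer: 5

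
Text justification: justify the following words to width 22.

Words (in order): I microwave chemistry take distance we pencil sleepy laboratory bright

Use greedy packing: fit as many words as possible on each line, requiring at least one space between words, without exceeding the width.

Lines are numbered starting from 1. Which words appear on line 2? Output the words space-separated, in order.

Answer: take distance we

Derivation:
Line 1: ['I', 'microwave', 'chemistry'] (min_width=21, slack=1)
Line 2: ['take', 'distance', 'we'] (min_width=16, slack=6)
Line 3: ['pencil', 'sleepy'] (min_width=13, slack=9)
Line 4: ['laboratory', 'bright'] (min_width=17, slack=5)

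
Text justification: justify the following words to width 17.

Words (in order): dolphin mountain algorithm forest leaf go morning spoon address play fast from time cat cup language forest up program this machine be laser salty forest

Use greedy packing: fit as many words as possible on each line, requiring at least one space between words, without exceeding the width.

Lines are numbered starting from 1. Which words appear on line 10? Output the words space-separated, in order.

Answer: salty forest

Derivation:
Line 1: ['dolphin', 'mountain'] (min_width=16, slack=1)
Line 2: ['algorithm', 'forest'] (min_width=16, slack=1)
Line 3: ['leaf', 'go', 'morning'] (min_width=15, slack=2)
Line 4: ['spoon', 'address'] (min_width=13, slack=4)
Line 5: ['play', 'fast', 'from'] (min_width=14, slack=3)
Line 6: ['time', 'cat', 'cup'] (min_width=12, slack=5)
Line 7: ['language', 'forest'] (min_width=15, slack=2)
Line 8: ['up', 'program', 'this'] (min_width=15, slack=2)
Line 9: ['machine', 'be', 'laser'] (min_width=16, slack=1)
Line 10: ['salty', 'forest'] (min_width=12, slack=5)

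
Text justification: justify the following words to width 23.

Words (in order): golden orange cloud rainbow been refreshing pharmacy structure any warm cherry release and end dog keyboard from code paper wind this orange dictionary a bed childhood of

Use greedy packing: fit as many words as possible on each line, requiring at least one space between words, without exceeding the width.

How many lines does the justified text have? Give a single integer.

Answer: 8

Derivation:
Line 1: ['golden', 'orange', 'cloud'] (min_width=19, slack=4)
Line 2: ['rainbow', 'been', 'refreshing'] (min_width=23, slack=0)
Line 3: ['pharmacy', 'structure', 'any'] (min_width=22, slack=1)
Line 4: ['warm', 'cherry', 'release', 'and'] (min_width=23, slack=0)
Line 5: ['end', 'dog', 'keyboard', 'from'] (min_width=21, slack=2)
Line 6: ['code', 'paper', 'wind', 'this'] (min_width=20, slack=3)
Line 7: ['orange', 'dictionary', 'a', 'bed'] (min_width=23, slack=0)
Line 8: ['childhood', 'of'] (min_width=12, slack=11)
Total lines: 8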